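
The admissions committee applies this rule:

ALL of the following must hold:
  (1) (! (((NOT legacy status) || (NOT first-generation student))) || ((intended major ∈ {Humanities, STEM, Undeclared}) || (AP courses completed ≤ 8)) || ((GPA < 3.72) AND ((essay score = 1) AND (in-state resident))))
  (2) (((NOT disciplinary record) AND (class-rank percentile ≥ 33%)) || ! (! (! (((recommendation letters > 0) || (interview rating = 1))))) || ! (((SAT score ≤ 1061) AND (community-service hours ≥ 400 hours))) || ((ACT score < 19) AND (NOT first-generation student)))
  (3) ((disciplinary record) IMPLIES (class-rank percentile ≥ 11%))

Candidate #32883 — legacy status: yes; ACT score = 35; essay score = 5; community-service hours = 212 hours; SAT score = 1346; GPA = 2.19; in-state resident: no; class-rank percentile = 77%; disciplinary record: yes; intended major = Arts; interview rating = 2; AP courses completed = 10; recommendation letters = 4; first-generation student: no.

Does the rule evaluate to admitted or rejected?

Atomic conditions:
  NOT legacy status: yes → false
  NOT first-generation student: no → true
  intended major ∈ {Humanities, STEM, Undeclared}: Arts is not in the set → false
  AP courses completed ≤ 8: 10 ≤ 8 is false
  GPA < 3.72: 2.19 < 3.72 is true
  essay score = 1: 5 == 1 is false
  in-state resident: no → false
  NOT disciplinary record: yes → false
  class-rank percentile ≥ 33%: 77 ≥ 33 is true
  recommendation letters > 0: 4 > 0 is true
  interview rating = 1: 2 == 1 is false
  SAT score ≤ 1061: 1346 ≤ 1061 is false
  community-service hours ≥ 400 hours: 212 ≥ 400 is false
  ACT score < 19: 35 < 19 is false
  disciplinary record: yes → true
  class-rank percentile ≥ 11%: 77 ≥ 11 is true
Combine:
[1.1.1] false OR true = true
[1.1] NOT true = false
[1.2] false OR false = false
[1.3.2] false AND false = false
[1.3] true AND false = false
[1] false OR false OR false = false
[2.1] false AND true = false
[2.2.1.1.1] true OR false = true
[2.2.1.1] NOT true = false
[2.2.1] NOT false = true
[2.2] NOT true = false
[2.3.1] false AND false = false
[2.3] NOT false = true
[2.4] false AND true = false
[2] false OR false OR true OR false = true
[3] true → true = true
[root] false AND true AND true = false
Overall: false → rejected

Rejected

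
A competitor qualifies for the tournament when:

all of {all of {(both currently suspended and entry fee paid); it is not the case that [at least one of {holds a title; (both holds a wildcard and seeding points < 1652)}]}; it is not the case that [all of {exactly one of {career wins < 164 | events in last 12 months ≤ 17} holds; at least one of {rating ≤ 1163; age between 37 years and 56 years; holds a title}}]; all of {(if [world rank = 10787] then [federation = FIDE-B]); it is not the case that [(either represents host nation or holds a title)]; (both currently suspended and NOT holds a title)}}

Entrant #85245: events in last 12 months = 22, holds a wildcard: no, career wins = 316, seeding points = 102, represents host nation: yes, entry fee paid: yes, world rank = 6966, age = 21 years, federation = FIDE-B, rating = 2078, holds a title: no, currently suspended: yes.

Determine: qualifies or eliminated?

Atomic conditions:
  currently suspended: yes → true
  entry fee paid: yes → true
  holds a title: no → false
  holds a wildcard: no → false
  seeding points < 1652: 102 < 1652 is true
  career wins < 164: 316 < 164 is false
  events in last 12 months ≤ 17: 22 ≤ 17 is false
  rating ≤ 1163: 2078 ≤ 1163 is false
  age between 37 years and 56 years: 21 in [37, 56] is false
  world rank = 10787: 6966 == 10787 is false
  federation = FIDE-B: FIDE-B == FIDE-B is true
  represents host nation: yes → true
  NOT holds a title: no → true
Combine:
[1.1] true AND true = true
[1.2.1.2] false AND true = false
[1.2.1] false OR false = false
[1.2] NOT false = true
[1] true AND true = true
[2.1.1] exactly-one(false, false) = false
[2.1.2] false OR false OR false = false
[2.1] false AND false = false
[2] NOT false = true
[3.1] false → true (antecedent false ⇒ implication holds) = true
[3.2.1] true OR false = true
[3.2] NOT true = false
[3.3] true AND true = true
[3] true AND false AND true = false
[root] true AND true AND false = false
Overall: false → eliminated

Eliminated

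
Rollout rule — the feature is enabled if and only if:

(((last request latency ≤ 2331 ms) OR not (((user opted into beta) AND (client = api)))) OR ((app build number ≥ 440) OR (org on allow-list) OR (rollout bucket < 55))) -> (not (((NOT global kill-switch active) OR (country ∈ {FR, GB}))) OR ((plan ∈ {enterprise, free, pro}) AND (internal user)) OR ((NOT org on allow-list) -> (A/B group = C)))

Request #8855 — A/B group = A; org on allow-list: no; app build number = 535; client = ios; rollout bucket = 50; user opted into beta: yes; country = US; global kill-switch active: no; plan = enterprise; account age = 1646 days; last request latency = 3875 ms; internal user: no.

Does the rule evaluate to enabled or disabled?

Atomic conditions:
  last request latency ≤ 2331 ms: 3875 ≤ 2331 is false
  user opted into beta: yes → true
  client = api: ios == api is false
  app build number ≥ 440: 535 ≥ 440 is true
  org on allow-list: no → false
  rollout bucket < 55: 50 < 55 is true
  NOT global kill-switch active: no → true
  country ∈ {FR, GB}: US is not in the set → false
  plan ∈ {enterprise, free, pro}: enterprise is in the set → true
  internal user: no → false
  NOT org on allow-list: no → true
  A/B group = C: A == C is false
Combine:
[1.1.2.1] true AND false = false
[1.1.2] NOT false = true
[1.1] false OR true = true
[1.2] true OR false OR true = true
[1] true OR true = true
[2.1.1] true OR false = true
[2.1] NOT true = false
[2.2] true AND false = false
[2.3] true → false = false
[2] false OR false OR false = false
[root] true → false = false
Overall: false → disabled

Disabled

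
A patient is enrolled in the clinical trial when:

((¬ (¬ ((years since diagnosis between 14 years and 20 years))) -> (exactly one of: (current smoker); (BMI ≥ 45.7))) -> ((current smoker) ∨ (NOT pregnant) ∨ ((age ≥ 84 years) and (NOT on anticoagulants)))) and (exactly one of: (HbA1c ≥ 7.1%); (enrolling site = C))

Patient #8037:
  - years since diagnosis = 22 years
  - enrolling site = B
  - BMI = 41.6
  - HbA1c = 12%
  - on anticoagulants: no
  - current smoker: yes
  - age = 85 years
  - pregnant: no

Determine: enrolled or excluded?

Atomic conditions:
  years since diagnosis between 14 years and 20 years: 22 in [14, 20] is false
  current smoker: yes → true
  BMI ≥ 45.7: 41.6 ≥ 45.7 is false
  NOT pregnant: no → true
  age ≥ 84 years: 85 ≥ 84 is true
  NOT on anticoagulants: no → true
  HbA1c ≥ 7.1%: 12 ≥ 7.1 is true
  enrolling site = C: B == C is false
Combine:
[1.1.1.1] NOT false = true
[1.1.1] NOT true = false
[1.1.2] exactly-one(true, false) = true
[1.1] false → true (antecedent false ⇒ implication holds) = true
[1.2.3] true AND true = true
[1.2] true OR true OR true = true
[1] true → true = true
[2] exactly-one(true, false) = true
[root] true AND true = true
Overall: true → enrolled

Enrolled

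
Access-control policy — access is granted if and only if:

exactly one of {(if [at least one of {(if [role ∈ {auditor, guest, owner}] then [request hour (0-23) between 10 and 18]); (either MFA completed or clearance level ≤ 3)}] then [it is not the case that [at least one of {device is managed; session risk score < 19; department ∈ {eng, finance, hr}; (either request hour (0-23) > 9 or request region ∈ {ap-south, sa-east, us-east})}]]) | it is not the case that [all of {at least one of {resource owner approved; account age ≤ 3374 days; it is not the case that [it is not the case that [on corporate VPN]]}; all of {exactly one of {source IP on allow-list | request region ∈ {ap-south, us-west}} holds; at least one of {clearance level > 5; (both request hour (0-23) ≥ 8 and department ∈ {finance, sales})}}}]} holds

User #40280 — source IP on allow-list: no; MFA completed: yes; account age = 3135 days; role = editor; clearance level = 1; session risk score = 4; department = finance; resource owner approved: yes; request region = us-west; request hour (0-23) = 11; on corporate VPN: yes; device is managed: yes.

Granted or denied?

Denied

Atomic conditions:
  role ∈ {auditor, guest, owner}: editor is not in the set → false
  request hour (0-23) between 10 and 18: 11 in [10, 18] is true
  MFA completed: yes → true
  clearance level ≤ 3: 1 ≤ 3 is true
  device is managed: yes → true
  session risk score < 19: 4 < 19 is true
  department ∈ {eng, finance, hr}: finance is in the set → true
  request hour (0-23) > 9: 11 > 9 is true
  request region ∈ {ap-south, sa-east, us-east}: us-west is not in the set → false
  resource owner approved: yes → true
  account age ≤ 3374 days: 3135 ≤ 3374 is true
  on corporate VPN: yes → true
  source IP on allow-list: no → false
  request region ∈ {ap-south, us-west}: us-west is in the set → true
  clearance level > 5: 1 > 5 is false
  request hour (0-23) ≥ 8: 11 ≥ 8 is true
  department ∈ {finance, sales}: finance is in the set → true
Combine:
[1.1.1] false → true (antecedent false ⇒ implication holds) = true
[1.1.2] true OR true = true
[1.1] true OR true = true
[1.2.1.4] true OR false = true
[1.2.1] true OR true OR true OR true = true
[1.2] NOT true = false
[1] true → false = false
[2.1.1.3.1] NOT true = false
[2.1.1.3] NOT false = true
[2.1.1] true OR true OR true = true
[2.1.2.1] exactly-one(false, true) = true
[2.1.2.2.2] true AND true = true
[2.1.2.2] false OR true = true
[2.1.2] true AND true = true
[2.1] true AND true = true
[2] NOT true = false
[root] exactly-one(false, false) = false
Overall: false → denied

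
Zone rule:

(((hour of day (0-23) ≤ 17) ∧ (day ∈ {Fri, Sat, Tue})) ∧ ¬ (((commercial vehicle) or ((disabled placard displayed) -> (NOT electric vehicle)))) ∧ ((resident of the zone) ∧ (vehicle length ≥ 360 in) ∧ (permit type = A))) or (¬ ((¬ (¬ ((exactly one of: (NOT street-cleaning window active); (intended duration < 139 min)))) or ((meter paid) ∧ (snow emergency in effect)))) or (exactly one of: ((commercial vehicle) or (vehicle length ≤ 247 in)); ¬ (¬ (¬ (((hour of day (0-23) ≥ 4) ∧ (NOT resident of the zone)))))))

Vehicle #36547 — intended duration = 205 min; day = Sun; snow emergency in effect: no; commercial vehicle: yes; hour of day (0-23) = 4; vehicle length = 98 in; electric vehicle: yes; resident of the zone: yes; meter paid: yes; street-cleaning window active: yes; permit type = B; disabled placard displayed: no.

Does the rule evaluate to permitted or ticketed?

Permitted

Atomic conditions:
  hour of day (0-23) ≤ 17: 4 ≤ 17 is true
  day ∈ {Fri, Sat, Tue}: Sun is not in the set → false
  commercial vehicle: yes → true
  disabled placard displayed: no → false
  NOT electric vehicle: yes → false
  resident of the zone: yes → true
  vehicle length ≥ 360 in: 98 ≥ 360 is false
  permit type = A: B == A is false
  NOT street-cleaning window active: yes → false
  intended duration < 139 min: 205 < 139 is false
  meter paid: yes → true
  snow emergency in effect: no → false
  vehicle length ≤ 247 in: 98 ≤ 247 is true
  hour of day (0-23) ≥ 4: 4 ≥ 4 is true
  NOT resident of the zone: yes → false
Combine:
[1.1] true AND false = false
[1.2.1.2] false → false (antecedent false ⇒ implication holds) = true
[1.2.1] true OR true = true
[1.2] NOT true = false
[1.3] true AND false AND false = false
[1] false AND false AND false = false
[2.1.1.1.1.1] exactly-one(false, false) = false
[2.1.1.1.1] NOT false = true
[2.1.1.1] NOT true = false
[2.1.1.2] true AND false = false
[2.1.1] false OR false = false
[2.1] NOT false = true
[2.2.1] true OR true = true
[2.2.2.1.1.1] true AND false = false
[2.2.2.1.1] NOT false = true
[2.2.2.1] NOT true = false
[2.2.2] NOT false = true
[2.2] exactly-one(true, true) = false
[2] true OR false = true
[root] false OR true = true
Overall: true → permitted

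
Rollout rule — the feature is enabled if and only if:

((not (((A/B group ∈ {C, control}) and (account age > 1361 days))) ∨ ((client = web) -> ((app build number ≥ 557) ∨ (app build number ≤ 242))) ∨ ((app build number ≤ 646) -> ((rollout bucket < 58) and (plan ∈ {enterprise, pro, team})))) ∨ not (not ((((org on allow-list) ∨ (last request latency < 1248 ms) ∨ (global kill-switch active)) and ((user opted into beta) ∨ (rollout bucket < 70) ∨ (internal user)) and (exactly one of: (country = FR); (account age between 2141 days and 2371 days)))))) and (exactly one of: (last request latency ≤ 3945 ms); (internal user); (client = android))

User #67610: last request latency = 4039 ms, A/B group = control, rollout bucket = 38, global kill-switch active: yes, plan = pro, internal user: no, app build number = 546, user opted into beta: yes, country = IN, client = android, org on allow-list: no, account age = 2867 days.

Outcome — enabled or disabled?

Enabled

Atomic conditions:
  A/B group ∈ {C, control}: control is in the set → true
  account age > 1361 days: 2867 > 1361 is true
  client = web: android == web is false
  app build number ≥ 557: 546 ≥ 557 is false
  app build number ≤ 242: 546 ≤ 242 is false
  app build number ≤ 646: 546 ≤ 646 is true
  rollout bucket < 58: 38 < 58 is true
  plan ∈ {enterprise, pro, team}: pro is in the set → true
  org on allow-list: no → false
  last request latency < 1248 ms: 4039 < 1248 is false
  global kill-switch active: yes → true
  user opted into beta: yes → true
  rollout bucket < 70: 38 < 70 is true
  internal user: no → false
  country = FR: IN == FR is false
  account age between 2141 days and 2371 days: 2867 in [2141, 2371] is false
  last request latency ≤ 3945 ms: 4039 ≤ 3945 is false
  client = android: android == android is true
Combine:
[1.1.1.1] true AND true = true
[1.1.1] NOT true = false
[1.1.2.2] false OR false = false
[1.1.2] false → false (antecedent false ⇒ implication holds) = true
[1.1.3.2] true AND true = true
[1.1.3] true → true = true
[1.1] false OR true OR true = true
[1.2.1.1.1] false OR false OR true = true
[1.2.1.1.2] true OR true OR false = true
[1.2.1.1.3] exactly-one(false, false) = false
[1.2.1.1] true AND true AND false = false
[1.2.1] NOT false = true
[1.2] NOT true = false
[1] true OR false = true
[2] exactly-one(false, false, true) = true
[root] true AND true = true
Overall: true → enabled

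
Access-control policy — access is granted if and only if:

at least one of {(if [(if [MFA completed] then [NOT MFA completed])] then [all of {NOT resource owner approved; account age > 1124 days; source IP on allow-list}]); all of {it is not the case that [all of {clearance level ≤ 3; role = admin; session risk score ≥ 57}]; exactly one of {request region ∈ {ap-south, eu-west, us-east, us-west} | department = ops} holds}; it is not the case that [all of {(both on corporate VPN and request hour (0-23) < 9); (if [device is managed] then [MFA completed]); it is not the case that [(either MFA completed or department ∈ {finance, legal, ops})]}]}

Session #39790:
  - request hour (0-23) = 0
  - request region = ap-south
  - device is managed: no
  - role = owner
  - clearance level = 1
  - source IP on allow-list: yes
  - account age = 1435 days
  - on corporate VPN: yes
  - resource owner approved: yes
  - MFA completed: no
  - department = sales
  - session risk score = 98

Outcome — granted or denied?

Granted

Atomic conditions:
  MFA completed: no → false
  NOT MFA completed: no → true
  NOT resource owner approved: yes → false
  account age > 1124 days: 1435 > 1124 is true
  source IP on allow-list: yes → true
  clearance level ≤ 3: 1 ≤ 3 is true
  role = admin: owner == admin is false
  session risk score ≥ 57: 98 ≥ 57 is true
  request region ∈ {ap-south, eu-west, us-east, us-west}: ap-south is in the set → true
  department = ops: sales == ops is false
  on corporate VPN: yes → true
  request hour (0-23) < 9: 0 < 9 is true
  device is managed: no → false
  department ∈ {finance, legal, ops}: sales is not in the set → false
Combine:
[1.1] false → true (antecedent false ⇒ implication holds) = true
[1.2] false AND true AND true = false
[1] true → false = false
[2.1.1] true AND false AND true = false
[2.1] NOT false = true
[2.2] exactly-one(true, false) = true
[2] true AND true = true
[3.1.1] true AND true = true
[3.1.2] false → false (antecedent false ⇒ implication holds) = true
[3.1.3.1] false OR false = false
[3.1.3] NOT false = true
[3.1] true AND true AND true = true
[3] NOT true = false
[root] false OR true OR false = true
Overall: true → granted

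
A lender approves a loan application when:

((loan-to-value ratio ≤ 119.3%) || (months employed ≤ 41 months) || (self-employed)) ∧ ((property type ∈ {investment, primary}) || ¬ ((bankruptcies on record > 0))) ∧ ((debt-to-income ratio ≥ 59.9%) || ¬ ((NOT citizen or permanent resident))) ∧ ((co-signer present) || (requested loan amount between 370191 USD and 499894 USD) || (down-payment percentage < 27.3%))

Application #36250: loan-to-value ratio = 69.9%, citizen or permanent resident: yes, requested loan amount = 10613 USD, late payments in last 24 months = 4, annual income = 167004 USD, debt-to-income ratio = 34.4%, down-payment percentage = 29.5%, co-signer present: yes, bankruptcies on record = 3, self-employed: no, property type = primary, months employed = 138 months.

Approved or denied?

Atomic conditions:
  loan-to-value ratio ≤ 119.3%: 69.9 ≤ 119.3 is true
  months employed ≤ 41 months: 138 ≤ 41 is false
  self-employed: no → false
  property type ∈ {investment, primary}: primary is in the set → true
  bankruptcies on record > 0: 3 > 0 is true
  debt-to-income ratio ≥ 59.9%: 34.4 ≥ 59.9 is false
  NOT citizen or permanent resident: yes → false
  co-signer present: yes → true
  requested loan amount between 370191 USD and 499894 USD: 10613 in [370191, 499894] is false
  down-payment percentage < 27.3%: 29.5 < 27.3 is false
Combine:
[1] true OR false OR false = true
[2.2] NOT true = false
[2] true OR false = true
[3.2] NOT false = true
[3] false OR true = true
[4] true OR false OR false = true
[root] true AND true AND true AND true = true
Overall: true → approved

Approved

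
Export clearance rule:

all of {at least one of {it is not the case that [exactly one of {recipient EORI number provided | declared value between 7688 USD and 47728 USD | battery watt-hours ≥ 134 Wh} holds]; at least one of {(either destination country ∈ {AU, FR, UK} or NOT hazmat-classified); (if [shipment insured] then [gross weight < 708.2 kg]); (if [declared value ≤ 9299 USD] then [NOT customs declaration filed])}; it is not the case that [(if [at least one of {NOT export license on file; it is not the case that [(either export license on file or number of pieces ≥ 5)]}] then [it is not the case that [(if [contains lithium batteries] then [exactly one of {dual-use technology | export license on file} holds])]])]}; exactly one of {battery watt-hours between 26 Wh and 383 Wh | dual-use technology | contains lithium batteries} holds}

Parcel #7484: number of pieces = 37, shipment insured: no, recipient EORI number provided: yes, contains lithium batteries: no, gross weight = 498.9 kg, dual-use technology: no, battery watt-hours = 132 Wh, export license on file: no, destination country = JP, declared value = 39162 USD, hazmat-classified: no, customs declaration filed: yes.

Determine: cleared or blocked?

Atomic conditions:
  recipient EORI number provided: yes → true
  declared value between 7688 USD and 47728 USD: 39162 in [7688, 47728] is true
  battery watt-hours ≥ 134 Wh: 132 ≥ 134 is false
  destination country ∈ {AU, FR, UK}: JP is not in the set → false
  NOT hazmat-classified: no → true
  shipment insured: no → false
  gross weight < 708.2 kg: 498.9 < 708.2 is true
  declared value ≤ 9299 USD: 39162 ≤ 9299 is false
  NOT customs declaration filed: yes → false
  NOT export license on file: no → true
  export license on file: no → false
  number of pieces ≥ 5: 37 ≥ 5 is true
  contains lithium batteries: no → false
  dual-use technology: no → false
  battery watt-hours between 26 Wh and 383 Wh: 132 in [26, 383] is true
Combine:
[1.1.1] exactly-one(true, true, false) = false
[1.1] NOT false = true
[1.2.1] false OR true = true
[1.2.2] false → true (antecedent false ⇒ implication holds) = true
[1.2.3] false → false (antecedent false ⇒ implication holds) = true
[1.2] true OR true OR true = true
[1.3.1.1.2.1] false OR true = true
[1.3.1.1.2] NOT true = false
[1.3.1.1] true OR false = true
[1.3.1.2.1.2] exactly-one(false, false) = false
[1.3.1.2.1] false → false (antecedent false ⇒ implication holds) = true
[1.3.1.2] NOT true = false
[1.3.1] true → false = false
[1.3] NOT false = true
[1] true OR true OR true = true
[2] exactly-one(true, false, false) = true
[root] true AND true = true
Overall: true → cleared

Cleared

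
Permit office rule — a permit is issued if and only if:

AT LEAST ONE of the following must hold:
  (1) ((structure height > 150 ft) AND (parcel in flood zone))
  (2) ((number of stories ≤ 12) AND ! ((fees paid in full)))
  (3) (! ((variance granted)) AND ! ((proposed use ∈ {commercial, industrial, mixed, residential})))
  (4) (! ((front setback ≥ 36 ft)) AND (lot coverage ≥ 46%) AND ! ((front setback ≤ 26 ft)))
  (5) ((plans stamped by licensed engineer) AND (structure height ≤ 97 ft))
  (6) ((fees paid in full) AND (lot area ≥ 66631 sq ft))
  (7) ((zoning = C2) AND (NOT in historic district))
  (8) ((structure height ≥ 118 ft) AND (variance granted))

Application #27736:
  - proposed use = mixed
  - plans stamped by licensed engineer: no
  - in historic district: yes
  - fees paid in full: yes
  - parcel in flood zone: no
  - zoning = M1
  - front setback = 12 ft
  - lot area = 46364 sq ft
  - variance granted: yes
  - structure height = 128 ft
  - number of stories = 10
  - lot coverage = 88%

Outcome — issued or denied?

Issued

Atomic conditions:
  structure height > 150 ft: 128 > 150 is false
  parcel in flood zone: no → false
  number of stories ≤ 12: 10 ≤ 12 is true
  fees paid in full: yes → true
  variance granted: yes → true
  proposed use ∈ {commercial, industrial, mixed, residential}: mixed is in the set → true
  front setback ≥ 36 ft: 12 ≥ 36 is false
  lot coverage ≥ 46%: 88 ≥ 46 is true
  front setback ≤ 26 ft: 12 ≤ 26 is true
  plans stamped by licensed engineer: no → false
  structure height ≤ 97 ft: 128 ≤ 97 is false
  lot area ≥ 66631 sq ft: 46364 ≥ 66631 is false
  zoning = C2: M1 == C2 is false
  NOT in historic district: yes → false
  structure height ≥ 118 ft: 128 ≥ 118 is true
Combine:
[1] false AND false = false
[2.2] NOT true = false
[2] true AND false = false
[3.1] NOT true = false
[3.2] NOT true = false
[3] false AND false = false
[4.1] NOT false = true
[4.3] NOT true = false
[4] true AND true AND false = false
[5] false AND false = false
[6] true AND false = false
[7] false AND false = false
[8] true AND true = true
[root] false OR false OR false OR false OR false OR false OR false OR true = true
Overall: true → issued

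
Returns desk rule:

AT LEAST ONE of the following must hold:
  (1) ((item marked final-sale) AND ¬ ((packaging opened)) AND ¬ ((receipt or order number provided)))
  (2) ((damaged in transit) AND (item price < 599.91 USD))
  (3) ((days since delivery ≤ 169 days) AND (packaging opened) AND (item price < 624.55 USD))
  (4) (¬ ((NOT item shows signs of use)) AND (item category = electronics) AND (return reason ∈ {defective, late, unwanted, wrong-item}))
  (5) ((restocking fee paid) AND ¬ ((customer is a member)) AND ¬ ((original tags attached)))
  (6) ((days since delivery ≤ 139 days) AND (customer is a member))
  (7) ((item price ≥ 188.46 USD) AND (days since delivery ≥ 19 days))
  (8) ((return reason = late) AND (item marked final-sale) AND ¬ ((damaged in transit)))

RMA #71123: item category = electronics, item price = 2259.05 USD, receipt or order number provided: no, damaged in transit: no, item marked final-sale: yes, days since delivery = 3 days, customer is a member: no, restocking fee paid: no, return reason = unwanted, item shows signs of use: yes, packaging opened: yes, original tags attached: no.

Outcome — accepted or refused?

Atomic conditions:
  item marked final-sale: yes → true
  packaging opened: yes → true
  receipt or order number provided: no → false
  damaged in transit: no → false
  item price < 599.91 USD: 2259.05 < 599.91 is false
  days since delivery ≤ 169 days: 3 ≤ 169 is true
  item price < 624.55 USD: 2259.05 < 624.55 is false
  NOT item shows signs of use: yes → false
  item category = electronics: electronics == electronics is true
  return reason ∈ {defective, late, unwanted, wrong-item}: unwanted is in the set → true
  restocking fee paid: no → false
  customer is a member: no → false
  original tags attached: no → false
  days since delivery ≤ 139 days: 3 ≤ 139 is true
  item price ≥ 188.46 USD: 2259.05 ≥ 188.46 is true
  days since delivery ≥ 19 days: 3 ≥ 19 is false
  return reason = late: unwanted == late is false
Combine:
[1.2] NOT true = false
[1.3] NOT false = true
[1] true AND false AND true = false
[2] false AND false = false
[3] true AND true AND false = false
[4.1] NOT false = true
[4] true AND true AND true = true
[5.2] NOT false = true
[5.3] NOT false = true
[5] false AND true AND true = false
[6] true AND false = false
[7] true AND false = false
[8.3] NOT false = true
[8] false AND true AND true = false
[root] false OR false OR false OR true OR false OR false OR false OR false = true
Overall: true → accepted

Accepted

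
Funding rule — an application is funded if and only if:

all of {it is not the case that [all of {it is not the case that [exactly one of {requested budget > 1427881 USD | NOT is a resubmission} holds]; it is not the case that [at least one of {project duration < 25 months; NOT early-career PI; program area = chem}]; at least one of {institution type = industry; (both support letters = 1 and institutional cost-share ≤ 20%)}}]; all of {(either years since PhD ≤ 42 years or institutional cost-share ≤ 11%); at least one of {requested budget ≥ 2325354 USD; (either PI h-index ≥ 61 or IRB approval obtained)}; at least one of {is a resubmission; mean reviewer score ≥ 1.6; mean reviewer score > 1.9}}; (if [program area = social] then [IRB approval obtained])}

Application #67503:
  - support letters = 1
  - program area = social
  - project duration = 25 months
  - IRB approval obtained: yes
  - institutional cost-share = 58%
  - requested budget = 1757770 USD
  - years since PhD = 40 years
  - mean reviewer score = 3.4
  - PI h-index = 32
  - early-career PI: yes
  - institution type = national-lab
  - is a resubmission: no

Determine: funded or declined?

Atomic conditions:
  requested budget > 1427881 USD: 1757770 > 1427881 is true
  NOT is a resubmission: no → true
  project duration < 25 months: 25 < 25 is false
  NOT early-career PI: yes → false
  program area = chem: social == chem is false
  institution type = industry: national-lab == industry is false
  support letters = 1: 1 == 1 is true
  institutional cost-share ≤ 20%: 58 ≤ 20 is false
  years since PhD ≤ 42 years: 40 ≤ 42 is true
  institutional cost-share ≤ 11%: 58 ≤ 11 is false
  requested budget ≥ 2325354 USD: 1757770 ≥ 2325354 is false
  PI h-index ≥ 61: 32 ≥ 61 is false
  IRB approval obtained: yes → true
  is a resubmission: no → false
  mean reviewer score ≥ 1.6: 3.4 ≥ 1.6 is true
  mean reviewer score > 1.9: 3.4 > 1.9 is true
  program area = social: social == social is true
Combine:
[1.1.1.1] exactly-one(true, true) = false
[1.1.1] NOT false = true
[1.1.2.1] false OR false OR false = false
[1.1.2] NOT false = true
[1.1.3.2] true AND false = false
[1.1.3] false OR false = false
[1.1] true AND true AND false = false
[1] NOT false = true
[2.1] true OR false = true
[2.2.2] false OR true = true
[2.2] false OR true = true
[2.3] false OR true OR true = true
[2] true AND true AND true = true
[3] true → true = true
[root] true AND true AND true = true
Overall: true → funded

Funded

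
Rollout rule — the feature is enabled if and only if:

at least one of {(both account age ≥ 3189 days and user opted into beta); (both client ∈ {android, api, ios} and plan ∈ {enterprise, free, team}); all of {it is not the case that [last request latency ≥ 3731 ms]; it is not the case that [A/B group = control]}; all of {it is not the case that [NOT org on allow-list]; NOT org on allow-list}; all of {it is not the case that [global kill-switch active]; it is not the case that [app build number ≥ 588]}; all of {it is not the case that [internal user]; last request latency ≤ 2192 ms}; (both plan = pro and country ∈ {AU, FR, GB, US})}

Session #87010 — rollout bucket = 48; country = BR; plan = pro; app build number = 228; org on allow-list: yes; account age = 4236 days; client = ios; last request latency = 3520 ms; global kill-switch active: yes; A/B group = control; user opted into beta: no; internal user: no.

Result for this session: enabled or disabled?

Atomic conditions:
  account age ≥ 3189 days: 4236 ≥ 3189 is true
  user opted into beta: no → false
  client ∈ {android, api, ios}: ios is in the set → true
  plan ∈ {enterprise, free, team}: pro is not in the set → false
  last request latency ≥ 3731 ms: 3520 ≥ 3731 is false
  A/B group = control: control == control is true
  NOT org on allow-list: yes → false
  global kill-switch active: yes → true
  app build number ≥ 588: 228 ≥ 588 is false
  internal user: no → false
  last request latency ≤ 2192 ms: 3520 ≤ 2192 is false
  plan = pro: pro == pro is true
  country ∈ {AU, FR, GB, US}: BR is not in the set → false
Combine:
[1] true AND false = false
[2] true AND false = false
[3.1] NOT false = true
[3.2] NOT true = false
[3] true AND false = false
[4.1] NOT false = true
[4] true AND false = false
[5.1] NOT true = false
[5.2] NOT false = true
[5] false AND true = false
[6.1] NOT false = true
[6] true AND false = false
[7] true AND false = false
[root] false OR false OR false OR false OR false OR false OR false = false
Overall: false → disabled

Disabled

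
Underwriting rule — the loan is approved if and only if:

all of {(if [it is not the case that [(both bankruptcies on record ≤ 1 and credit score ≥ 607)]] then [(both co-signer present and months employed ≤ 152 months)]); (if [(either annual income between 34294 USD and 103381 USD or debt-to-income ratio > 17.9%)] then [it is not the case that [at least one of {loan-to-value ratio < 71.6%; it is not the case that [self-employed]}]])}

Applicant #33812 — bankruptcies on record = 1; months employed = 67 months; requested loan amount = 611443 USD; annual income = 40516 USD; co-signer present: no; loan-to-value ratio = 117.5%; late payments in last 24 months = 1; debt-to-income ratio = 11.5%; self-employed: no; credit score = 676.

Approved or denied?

Denied

Atomic conditions:
  bankruptcies on record ≤ 1: 1 ≤ 1 is true
  credit score ≥ 607: 676 ≥ 607 is true
  co-signer present: no → false
  months employed ≤ 152 months: 67 ≤ 152 is true
  annual income between 34294 USD and 103381 USD: 40516 in [34294, 103381] is true
  debt-to-income ratio > 17.9%: 11.5 > 17.9 is false
  loan-to-value ratio < 71.6%: 117.5 < 71.6 is false
  self-employed: no → false
Combine:
[1.1.1] true AND true = true
[1.1] NOT true = false
[1.2] false AND true = false
[1] false → false (antecedent false ⇒ implication holds) = true
[2.1] true OR false = true
[2.2.1.2] NOT false = true
[2.2.1] false OR true = true
[2.2] NOT true = false
[2] true → false = false
[root] true AND false = false
Overall: false → denied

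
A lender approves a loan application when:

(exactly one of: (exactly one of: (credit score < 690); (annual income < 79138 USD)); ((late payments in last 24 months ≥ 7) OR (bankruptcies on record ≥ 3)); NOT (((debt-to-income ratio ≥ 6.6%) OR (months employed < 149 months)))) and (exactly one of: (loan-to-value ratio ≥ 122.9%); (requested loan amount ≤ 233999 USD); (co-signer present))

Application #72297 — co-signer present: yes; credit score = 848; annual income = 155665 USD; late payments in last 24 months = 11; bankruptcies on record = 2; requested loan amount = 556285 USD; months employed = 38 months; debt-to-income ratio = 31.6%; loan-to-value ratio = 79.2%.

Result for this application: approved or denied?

Atomic conditions:
  credit score < 690: 848 < 690 is false
  annual income < 79138 USD: 155665 < 79138 is false
  late payments in last 24 months ≥ 7: 11 ≥ 7 is true
  bankruptcies on record ≥ 3: 2 ≥ 3 is false
  debt-to-income ratio ≥ 6.6%: 31.6 ≥ 6.6 is true
  months employed < 149 months: 38 < 149 is true
  loan-to-value ratio ≥ 122.9%: 79.2 ≥ 122.9 is false
  requested loan amount ≤ 233999 USD: 556285 ≤ 233999 is false
  co-signer present: yes → true
Combine:
[1.1] exactly-one(false, false) = false
[1.2] true OR false = true
[1.3.1] true OR true = true
[1.3] NOT true = false
[1] exactly-one(false, true, false) = true
[2] exactly-one(false, false, true) = true
[root] true AND true = true
Overall: true → approved

Approved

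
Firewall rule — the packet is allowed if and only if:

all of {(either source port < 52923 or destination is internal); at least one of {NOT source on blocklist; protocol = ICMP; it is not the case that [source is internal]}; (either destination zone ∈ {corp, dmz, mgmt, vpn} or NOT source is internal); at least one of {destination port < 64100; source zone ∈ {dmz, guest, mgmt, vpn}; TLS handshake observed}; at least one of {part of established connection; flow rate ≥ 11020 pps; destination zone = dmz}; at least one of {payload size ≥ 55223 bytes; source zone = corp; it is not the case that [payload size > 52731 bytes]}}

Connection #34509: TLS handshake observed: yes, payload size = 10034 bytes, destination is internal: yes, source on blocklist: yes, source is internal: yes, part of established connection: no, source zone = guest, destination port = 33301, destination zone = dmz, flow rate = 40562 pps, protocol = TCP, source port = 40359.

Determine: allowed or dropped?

Dropped

Atomic conditions:
  source port < 52923: 40359 < 52923 is true
  destination is internal: yes → true
  NOT source on blocklist: yes → false
  protocol = ICMP: TCP == ICMP is false
  source is internal: yes → true
  destination zone ∈ {corp, dmz, mgmt, vpn}: dmz is in the set → true
  NOT source is internal: yes → false
  destination port < 64100: 33301 < 64100 is true
  source zone ∈ {dmz, guest, mgmt, vpn}: guest is in the set → true
  TLS handshake observed: yes → true
  part of established connection: no → false
  flow rate ≥ 11020 pps: 40562 ≥ 11020 is true
  destination zone = dmz: dmz == dmz is true
  payload size ≥ 55223 bytes: 10034 ≥ 55223 is false
  source zone = corp: guest == corp is false
  payload size > 52731 bytes: 10034 > 52731 is false
Combine:
[1] true OR true = true
[2.3] NOT true = false
[2] false OR false OR false = false
[3] true OR false = true
[4] true OR true OR true = true
[5] false OR true OR true = true
[6.3] NOT false = true
[6] false OR false OR true = true
[root] true AND false AND true AND true AND true AND true = false
Overall: false → dropped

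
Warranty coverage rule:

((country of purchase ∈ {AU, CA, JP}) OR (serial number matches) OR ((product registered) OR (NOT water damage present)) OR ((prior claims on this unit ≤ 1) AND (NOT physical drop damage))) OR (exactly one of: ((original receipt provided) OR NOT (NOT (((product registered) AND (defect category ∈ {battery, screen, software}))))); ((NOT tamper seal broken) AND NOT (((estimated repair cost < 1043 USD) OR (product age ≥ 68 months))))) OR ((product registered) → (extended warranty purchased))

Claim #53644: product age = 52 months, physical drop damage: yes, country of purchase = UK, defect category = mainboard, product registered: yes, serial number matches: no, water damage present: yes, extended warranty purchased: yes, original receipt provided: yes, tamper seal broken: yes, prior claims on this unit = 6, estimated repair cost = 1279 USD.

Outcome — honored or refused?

Atomic conditions:
  country of purchase ∈ {AU, CA, JP}: UK is not in the set → false
  serial number matches: no → false
  product registered: yes → true
  NOT water damage present: yes → false
  prior claims on this unit ≤ 1: 6 ≤ 1 is false
  NOT physical drop damage: yes → false
  original receipt provided: yes → true
  defect category ∈ {battery, screen, software}: mainboard is not in the set → false
  NOT tamper seal broken: yes → false
  estimated repair cost < 1043 USD: 1279 < 1043 is false
  product age ≥ 68 months: 52 ≥ 68 is false
  extended warranty purchased: yes → true
Combine:
[1.3] true OR false = true
[1.4] false AND false = false
[1] false OR false OR true OR false = true
[2.1.2.1.1] true AND false = false
[2.1.2.1] NOT false = true
[2.1.2] NOT true = false
[2.1] true OR false = true
[2.2.2.1] false OR false = false
[2.2.2] NOT false = true
[2.2] false AND true = false
[2] exactly-one(true, false) = true
[3] true → true = true
[root] true OR true OR true = true
Overall: true → honored

Honored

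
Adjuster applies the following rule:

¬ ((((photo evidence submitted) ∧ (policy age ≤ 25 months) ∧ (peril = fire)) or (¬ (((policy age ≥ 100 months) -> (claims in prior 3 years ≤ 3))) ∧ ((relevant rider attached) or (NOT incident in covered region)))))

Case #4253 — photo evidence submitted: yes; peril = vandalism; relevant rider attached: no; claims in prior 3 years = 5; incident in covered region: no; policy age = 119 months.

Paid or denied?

Denied

Atomic conditions:
  photo evidence submitted: yes → true
  policy age ≤ 25 months: 119 ≤ 25 is false
  peril = fire: vandalism == fire is false
  policy age ≥ 100 months: 119 ≥ 100 is true
  claims in prior 3 years ≤ 3: 5 ≤ 3 is false
  relevant rider attached: no → false
  NOT incident in covered region: no → true
Combine:
[1.1] true AND false AND false = false
[1.2.1.1] true → false = false
[1.2.1] NOT false = true
[1.2.2] false OR true = true
[1.2] true AND true = true
[1] false OR true = true
[root] NOT true = false
Overall: false → denied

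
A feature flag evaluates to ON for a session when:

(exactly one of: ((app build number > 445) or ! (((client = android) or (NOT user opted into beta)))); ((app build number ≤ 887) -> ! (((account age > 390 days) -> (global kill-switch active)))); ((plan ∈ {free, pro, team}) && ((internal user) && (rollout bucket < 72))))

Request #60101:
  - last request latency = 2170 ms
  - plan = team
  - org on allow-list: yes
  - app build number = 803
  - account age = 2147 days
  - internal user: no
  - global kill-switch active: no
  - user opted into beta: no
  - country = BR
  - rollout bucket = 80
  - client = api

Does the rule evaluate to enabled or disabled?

Disabled

Atomic conditions:
  app build number > 445: 803 > 445 is true
  client = android: api == android is false
  NOT user opted into beta: no → true
  app build number ≤ 887: 803 ≤ 887 is true
  account age > 390 days: 2147 > 390 is true
  global kill-switch active: no → false
  plan ∈ {free, pro, team}: team is in the set → true
  internal user: no → false
  rollout bucket < 72: 80 < 72 is false
Combine:
[1.2.1] false OR true = true
[1.2] NOT true = false
[1] true OR false = true
[2.2.1] true → false = false
[2.2] NOT false = true
[2] true → true = true
[3.2] false AND false = false
[3] true AND false = false
[root] exactly-one(true, true, false) = false
Overall: false → disabled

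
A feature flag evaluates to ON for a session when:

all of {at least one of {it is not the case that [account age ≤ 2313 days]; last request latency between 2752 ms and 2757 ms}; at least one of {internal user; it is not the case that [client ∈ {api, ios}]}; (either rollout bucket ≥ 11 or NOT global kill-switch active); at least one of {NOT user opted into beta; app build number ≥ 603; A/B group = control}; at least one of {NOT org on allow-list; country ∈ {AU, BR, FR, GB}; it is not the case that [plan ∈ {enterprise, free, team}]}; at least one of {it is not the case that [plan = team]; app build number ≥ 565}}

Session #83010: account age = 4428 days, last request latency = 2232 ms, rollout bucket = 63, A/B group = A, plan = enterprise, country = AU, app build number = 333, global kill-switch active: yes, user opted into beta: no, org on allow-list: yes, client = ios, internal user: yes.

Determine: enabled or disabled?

Atomic conditions:
  account age ≤ 2313 days: 4428 ≤ 2313 is false
  last request latency between 2752 ms and 2757 ms: 2232 in [2752, 2757] is false
  internal user: yes → true
  client ∈ {api, ios}: ios is in the set → true
  rollout bucket ≥ 11: 63 ≥ 11 is true
  NOT global kill-switch active: yes → false
  NOT user opted into beta: no → true
  app build number ≥ 603: 333 ≥ 603 is false
  A/B group = control: A == control is false
  NOT org on allow-list: yes → false
  country ∈ {AU, BR, FR, GB}: AU is in the set → true
  plan ∈ {enterprise, free, team}: enterprise is in the set → true
  plan = team: enterprise == team is false
  app build number ≥ 565: 333 ≥ 565 is false
Combine:
[1.1] NOT false = true
[1] true OR false = true
[2.2] NOT true = false
[2] true OR false = true
[3] true OR false = true
[4] true OR false OR false = true
[5.3] NOT true = false
[5] false OR true OR false = true
[6.1] NOT false = true
[6] true OR false = true
[root] true AND true AND true AND true AND true AND true = true
Overall: true → enabled

Enabled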